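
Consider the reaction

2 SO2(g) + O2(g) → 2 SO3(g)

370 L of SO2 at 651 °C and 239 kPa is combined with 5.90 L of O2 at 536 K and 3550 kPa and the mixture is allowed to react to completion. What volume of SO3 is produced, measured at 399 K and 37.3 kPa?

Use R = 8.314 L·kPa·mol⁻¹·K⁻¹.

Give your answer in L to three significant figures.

836 L

n(SO2) = PV/RT = (239 × 370) / (8.314 × 924.15) = 11.51 mol
n(O2) = PV/RT = (3550 × 5.90) / (8.314 × 536) = 4.700 mol
For 11.51 mol SO2, stoichiometry requires (1/2) × 11.51 = 5.755 mol O2; 4.700 mol is available, so O2 is limiting.
n(SO3) = (2/1) × 4.700 = 9.400 mol
V(SO3) = nRT/P = 9.400 × 8.314 × 399 / 37.3 = 836.0 L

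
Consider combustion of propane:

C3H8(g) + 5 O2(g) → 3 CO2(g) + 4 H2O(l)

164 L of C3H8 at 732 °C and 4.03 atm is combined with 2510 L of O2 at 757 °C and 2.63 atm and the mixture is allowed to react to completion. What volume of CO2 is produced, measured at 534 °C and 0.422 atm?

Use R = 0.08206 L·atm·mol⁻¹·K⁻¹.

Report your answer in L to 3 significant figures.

n(C3H8) = PV/RT = (4.03 × 164) / (0.08206 × 1005.15) = 8.013 mol
n(O2) = PV/RT = (2.63 × 2510) / (0.08206 × 1030.15) = 78.09 mol
For 8.013 mol C3H8, stoichiometry requires (5/1) × 8.013 = 40.06 mol O2; 78.09 mol is available, so C3H8 is limiting.
n(CO2) = (3/1) × 8.013 = 24.04 mol
V(CO2) = nRT/P = 24.04 × 0.08206 × 807.15 / 0.422 = 3773 L

3770 L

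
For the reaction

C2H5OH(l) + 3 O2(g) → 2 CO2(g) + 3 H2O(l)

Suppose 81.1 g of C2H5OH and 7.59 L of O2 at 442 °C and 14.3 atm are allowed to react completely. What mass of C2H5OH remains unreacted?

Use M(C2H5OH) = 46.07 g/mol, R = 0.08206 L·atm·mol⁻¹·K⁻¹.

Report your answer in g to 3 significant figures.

n(C2H5OH) = 81.1 / 46.07 = 1.760 mol
n(O2) = PV/RT = (14.3 × 7.59) / (0.08206 × 715.15) = 1.849 mol
For 1.760 mol C2H5OH, stoichiometry requires (3/1) × 1.760 = 5.280 mol O2; 1.849 mol is available, so O2 is limiting.
n(C2H5OH) consumed = (1/3) × 1.849 = 0.6163 mol; remaining = 1.760 − 0.6163 = 1.144 mol
m(C2H5OH) = 1.144 × 46.07 = 52.70 g

52.7 g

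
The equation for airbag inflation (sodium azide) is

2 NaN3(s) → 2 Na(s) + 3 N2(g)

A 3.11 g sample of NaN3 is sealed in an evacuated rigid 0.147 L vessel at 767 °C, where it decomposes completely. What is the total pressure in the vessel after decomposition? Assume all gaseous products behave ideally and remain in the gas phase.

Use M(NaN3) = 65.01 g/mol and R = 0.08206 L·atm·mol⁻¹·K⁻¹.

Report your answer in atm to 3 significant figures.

n(NaN3) = 3.11 / 65.01 = 0.04784 mol
n(gas produced) = (3/2) × 0.04784 = 0.07176 mol
P = nRT/V = 0.07176 × 0.08206 × 1040.15 / 0.147 = 41.67 atm

41.7 atm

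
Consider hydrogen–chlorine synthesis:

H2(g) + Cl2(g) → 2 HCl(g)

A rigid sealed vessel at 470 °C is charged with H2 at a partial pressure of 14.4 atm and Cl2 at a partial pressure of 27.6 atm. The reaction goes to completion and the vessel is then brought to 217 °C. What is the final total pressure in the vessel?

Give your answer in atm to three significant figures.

27.7 atm

With V and T fixed, P_i ∝ n_i, so the mole ratios apply directly to partial pressures at 470 °C.
P(Cl2) required for 14.4 atm of H2 = (1/1) × 14.4 = 14.40 atm; available 27.6 atm, so H2 is limiting.
P(Cl2) remaining = 27.6 − (1/1) × 14.4 = 13.20 atm
P(gaseous products) = (2)/1 × 14.4 = 28.80 atm
P_total at 470 °C = 13.20 + 28.80 = 42.00 atm
Scaling to 217 °C: P = 42.00 × 490.15/743.15 = 27.70 atm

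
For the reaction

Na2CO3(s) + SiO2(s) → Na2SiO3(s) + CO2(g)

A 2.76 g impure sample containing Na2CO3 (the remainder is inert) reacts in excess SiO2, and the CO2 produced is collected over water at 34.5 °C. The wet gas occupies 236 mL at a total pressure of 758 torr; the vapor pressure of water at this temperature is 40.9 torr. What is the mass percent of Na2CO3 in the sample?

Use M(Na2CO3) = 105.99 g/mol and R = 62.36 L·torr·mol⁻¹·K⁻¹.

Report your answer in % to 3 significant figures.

P(CO2) = 758 − 40.9 = 717.1 torr
n(CO2) = PV/RT = (717.1 × 0.2360) / (62.36 × 307.65) = 0.008821 mol
n(Na2CO3) = (1/1) × 0.008821 = 0.008821 mol
m(Na2CO3) = 0.008821 × 105.99 = 0.9349 g
%Na2CO3 = 0.9349 / 2.76 × 100 = 33.87%

33.9 %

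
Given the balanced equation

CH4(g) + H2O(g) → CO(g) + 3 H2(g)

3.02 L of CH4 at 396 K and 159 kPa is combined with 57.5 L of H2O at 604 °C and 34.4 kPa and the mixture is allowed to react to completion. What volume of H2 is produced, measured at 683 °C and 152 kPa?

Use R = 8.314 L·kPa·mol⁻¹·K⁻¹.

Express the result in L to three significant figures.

22.9 L

n(CH4) = PV/RT = (159 × 3.02) / (8.314 × 396) = 0.1458 mol
n(H2O) = PV/RT = (34.4 × 57.5) / (8.314 × 877.15) = 0.2712 mol
For 0.1458 mol CH4, stoichiometry requires (1/1) × 0.1458 = 0.1458 mol H2O; 0.2712 mol is available, so CH4 is limiting.
n(H2) = (3/1) × 0.1458 = 0.4374 mol
V(H2) = nRT/P = 0.4374 × 8.314 × 956.15 / 152 = 22.88 L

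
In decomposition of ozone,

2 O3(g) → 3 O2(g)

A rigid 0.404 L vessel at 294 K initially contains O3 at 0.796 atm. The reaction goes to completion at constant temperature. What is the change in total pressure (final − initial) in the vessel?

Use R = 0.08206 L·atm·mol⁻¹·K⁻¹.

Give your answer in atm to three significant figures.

0.398 atm

Since T and V are fixed, P_final/P_initial = n_final/n_initial = 3/2.
P_final = (3/2) × 0.796 = 1.194 atm; ΔP = 1.194 − 0.796 = 0.3980 atm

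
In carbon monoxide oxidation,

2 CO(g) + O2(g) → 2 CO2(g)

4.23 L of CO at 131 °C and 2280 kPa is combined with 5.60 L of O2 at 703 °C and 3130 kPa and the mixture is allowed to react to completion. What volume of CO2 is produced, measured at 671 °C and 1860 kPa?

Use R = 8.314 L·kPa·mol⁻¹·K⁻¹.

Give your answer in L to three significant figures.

12.1 L

n(CO) = PV/RT = (2280 × 4.23) / (8.314 × 404.15) = 2.870 mol
n(O2) = PV/RT = (3130 × 5.60) / (8.314 × 976.15) = 2.160 mol
For 2.870 mol CO, stoichiometry requires (1/2) × 2.870 = 1.435 mol O2; 2.160 mol is available, so CO is limiting.
n(CO2) = (2/2) × 2.870 = 2.870 mol
V(CO2) = nRT/P = 2.870 × 8.314 × 944.15 / 1860 = 12.11 L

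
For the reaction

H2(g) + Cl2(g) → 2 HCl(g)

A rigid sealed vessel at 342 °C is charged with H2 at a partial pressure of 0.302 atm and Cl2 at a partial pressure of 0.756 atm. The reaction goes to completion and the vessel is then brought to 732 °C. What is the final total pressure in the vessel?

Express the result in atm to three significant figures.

With V and T fixed, P_i ∝ n_i, so the mole ratios apply directly to partial pressures at 342 °C.
P(Cl2) required for 0.302 atm of H2 = (1/1) × 0.302 = 0.3020 atm; available 0.756 atm, so H2 is limiting.
P(Cl2) remaining = 0.756 − (1/1) × 0.302 = 0.4540 atm
P(gaseous products) = (2)/1 × 0.302 = 0.6040 atm
P_total at 342 °C = 0.4540 + 0.6040 = 1.058 atm
Scaling to 732 °C: P = 1.058 × 1005.15/615.15 = 1.729 atm

1.73 atm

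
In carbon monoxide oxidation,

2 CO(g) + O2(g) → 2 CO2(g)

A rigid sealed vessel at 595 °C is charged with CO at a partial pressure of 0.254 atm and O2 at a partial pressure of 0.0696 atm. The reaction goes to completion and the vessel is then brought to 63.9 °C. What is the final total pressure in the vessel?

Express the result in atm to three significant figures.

Because the vessel is rigid and T is held at 595 °C, work the stoichiometry in partial pressures (P_i = n_iRT/V).
P(O2) required for 0.254 atm of CO = (1/2) × 0.254 = 0.1270 atm; available 0.0696 atm, so O2 is limiting.
P(CO) remaining = 0.254 − (2/1) × 0.0696 = 0.1148 atm
P(gaseous products) = (2)/1 × 0.0696 = 0.1392 atm
P_total at 595 °C = 0.1148 + 0.1392 = 0.2540 atm
Scaling to 63.9 °C: P = 0.2540 × 337.05/868.15 = 0.09861 atm

0.0986 atm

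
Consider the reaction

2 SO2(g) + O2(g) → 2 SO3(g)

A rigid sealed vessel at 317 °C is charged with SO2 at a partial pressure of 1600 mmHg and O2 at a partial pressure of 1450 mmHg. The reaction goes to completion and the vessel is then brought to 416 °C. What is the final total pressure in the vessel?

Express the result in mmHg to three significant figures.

At constant V, partial pressures at 317 °C are proportional to moles, so apply stoichiometry directly to pressures.
P(O2) required for 1600 mmHg of SO2 = (1/2) × 1600 = 800.0 mmHg; available 1450 mmHg, so SO2 is limiting.
P(O2) remaining = 1450 − (1/2) × 1600 = 650.0 mmHg
P(gaseous products) = (2)/2 × 1600 = 1600 mmHg
P_total at 317 °C = 650.0 + 1600 = 2250 mmHg
Scaling to 416 °C: P = 2250 × 689.15/590.15 = 2627 mmHg

2630 mmHg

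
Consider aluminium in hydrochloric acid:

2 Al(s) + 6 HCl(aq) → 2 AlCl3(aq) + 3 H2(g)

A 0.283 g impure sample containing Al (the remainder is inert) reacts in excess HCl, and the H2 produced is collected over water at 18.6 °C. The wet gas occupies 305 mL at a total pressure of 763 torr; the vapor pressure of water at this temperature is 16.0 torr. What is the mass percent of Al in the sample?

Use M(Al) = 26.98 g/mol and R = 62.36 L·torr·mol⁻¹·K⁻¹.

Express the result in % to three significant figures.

79.6 %

P(H2) = 763 − 16.0 = 747.0 torr
n(H2) = PV/RT = (747.0 × 0.3050) / (62.36 × 291.75) = 0.01252 mol
n(Al) = (2/3) × 0.01252 = 0.008347 mol
m(Al) = 0.008347 × 26.98 = 0.2252 g
%Al = 0.2252 / 0.283 × 100 = 79.58%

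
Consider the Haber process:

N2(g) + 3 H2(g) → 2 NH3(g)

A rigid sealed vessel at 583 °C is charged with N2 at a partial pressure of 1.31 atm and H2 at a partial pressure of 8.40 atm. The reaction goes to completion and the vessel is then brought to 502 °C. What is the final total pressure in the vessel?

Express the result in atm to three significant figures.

6.42 atm

At constant V, partial pressures at 583 °C are proportional to moles, so apply stoichiometry directly to pressures.
P(H2) required for 1.31 atm of N2 = (3/1) × 1.31 = 3.930 atm; available 8.40 atm, so N2 is limiting.
P(H2) remaining = 8.40 − (3/1) × 1.31 = 4.470 atm
P(gaseous products) = (2)/1 × 1.31 = 2.620 atm
P_total at 583 °C = 4.470 + 2.620 = 7.090 atm
Scaling to 502 °C: P = 7.090 × 775.15/856.15 = 6.419 atm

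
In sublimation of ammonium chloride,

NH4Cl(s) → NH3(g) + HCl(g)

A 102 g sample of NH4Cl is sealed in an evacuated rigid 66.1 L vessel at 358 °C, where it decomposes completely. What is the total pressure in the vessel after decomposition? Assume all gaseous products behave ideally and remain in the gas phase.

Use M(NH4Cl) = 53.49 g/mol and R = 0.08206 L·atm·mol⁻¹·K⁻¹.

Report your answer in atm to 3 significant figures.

n(NH4Cl) = 102 / 53.49 = 1.907 mol
n(gas produced) = (2/1) × 1.907 = 3.814 mol
P = nRT/V = 3.814 × 0.08206 × 631.15 / 66.1 = 2.988 atm

2.99 atm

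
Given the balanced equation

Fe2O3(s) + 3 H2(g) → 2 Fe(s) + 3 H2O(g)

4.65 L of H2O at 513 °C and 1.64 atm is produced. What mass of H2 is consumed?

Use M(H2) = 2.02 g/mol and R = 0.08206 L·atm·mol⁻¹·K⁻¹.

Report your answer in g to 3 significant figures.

n(H2O) = PV/RT = (1.64 × 4.65) / (0.08206 × 786.15) = 0.1182 mol
n(H2) = (3/3) × 0.1182 = 0.1182 mol
m(H2) = 0.1182 × 2.02 = 0.2388 g

0.239 g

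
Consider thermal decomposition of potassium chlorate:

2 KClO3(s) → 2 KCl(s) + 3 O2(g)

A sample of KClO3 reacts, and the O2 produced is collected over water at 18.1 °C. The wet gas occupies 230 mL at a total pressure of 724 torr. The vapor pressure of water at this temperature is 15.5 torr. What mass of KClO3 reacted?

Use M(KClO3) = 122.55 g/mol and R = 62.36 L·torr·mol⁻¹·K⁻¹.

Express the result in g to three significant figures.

0.733 g

P(O2) = 724 − 15.5 = 708.5 torr
n(O2) = PV/RT = (708.5 × 0.2300) / (62.36 × 291.25) = 0.008972 mol
n(KClO3) = (2/3) × 0.008972 = 0.005981 mol
m(KClO3) = 0.005981 × 122.55 = 0.7330 g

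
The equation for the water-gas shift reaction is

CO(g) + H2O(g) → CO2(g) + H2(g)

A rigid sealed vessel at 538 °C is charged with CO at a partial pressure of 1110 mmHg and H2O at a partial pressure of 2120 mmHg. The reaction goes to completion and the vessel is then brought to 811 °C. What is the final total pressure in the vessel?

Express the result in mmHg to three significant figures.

Because the vessel is rigid and T is held at 538 °C, work the stoichiometry in partial pressures (P_i = n_iRT/V).
P(H2O) required for 1110 mmHg of CO = (1/1) × 1110 = 1110 mmHg; available 2120 mmHg, so CO is limiting.
P(H2O) remaining = 2120 − (1/1) × 1110 = 1010 mmHg
P(gaseous products) = (1+1)/1 × 1110 = 2220 mmHg
P_total at 538 °C = 1010 + 2220 = 3230 mmHg
Scaling to 811 °C: P = 3230 × 1084.15/811.15 = 4317 mmHg

4320 mmHg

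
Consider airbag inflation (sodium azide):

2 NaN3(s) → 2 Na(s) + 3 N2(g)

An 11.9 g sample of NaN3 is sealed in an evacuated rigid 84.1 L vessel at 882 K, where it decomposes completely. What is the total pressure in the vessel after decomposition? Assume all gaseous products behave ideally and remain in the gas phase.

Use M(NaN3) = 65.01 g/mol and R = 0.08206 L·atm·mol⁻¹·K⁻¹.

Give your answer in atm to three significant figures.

n(NaN3) = 11.9 / 65.01 = 0.1830 mol
n(gas produced) = (3/2) × 0.1830 = 0.2745 mol
P = nRT/V = 0.2745 × 0.08206 × 882 / 84.1 = 0.2362 atm

0.236 atm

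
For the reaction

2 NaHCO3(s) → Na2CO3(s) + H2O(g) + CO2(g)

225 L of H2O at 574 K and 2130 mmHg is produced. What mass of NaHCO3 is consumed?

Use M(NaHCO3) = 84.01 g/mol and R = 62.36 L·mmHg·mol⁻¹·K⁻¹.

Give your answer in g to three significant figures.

2250 g

n(H2O) = PV/RT = (2130 × 225) / (62.36 × 574) = 13.39 mol
n(NaHCO3) = (2/1) × 13.39 = 26.78 mol
m(NaHCO3) = 26.78 × 84.01 = 2250 g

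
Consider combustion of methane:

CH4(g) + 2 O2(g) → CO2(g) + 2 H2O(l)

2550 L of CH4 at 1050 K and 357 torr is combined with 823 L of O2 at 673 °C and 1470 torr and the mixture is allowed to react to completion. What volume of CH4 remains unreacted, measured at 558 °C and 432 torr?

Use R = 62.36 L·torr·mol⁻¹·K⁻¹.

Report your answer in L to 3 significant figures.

438 L

n(CH4) = PV/RT = (357 × 2550) / (62.36 × 1050) = 13.90 mol
n(O2) = PV/RT = (1470 × 823) / (62.36 × 946.15) = 20.50 mol
For 13.90 mol CH4, stoichiometry requires (2/1) × 13.90 = 27.80 mol O2; 20.50 mol is available, so O2 is limiting.
n(CH4) consumed = (1/2) × 20.50 = 10.25 mol; remaining = 13.90 − 10.25 = 3.650 mol
V(CH4) = nRT/P = 3.650 × 62.36 × 831.15 / 432 = 437.9 L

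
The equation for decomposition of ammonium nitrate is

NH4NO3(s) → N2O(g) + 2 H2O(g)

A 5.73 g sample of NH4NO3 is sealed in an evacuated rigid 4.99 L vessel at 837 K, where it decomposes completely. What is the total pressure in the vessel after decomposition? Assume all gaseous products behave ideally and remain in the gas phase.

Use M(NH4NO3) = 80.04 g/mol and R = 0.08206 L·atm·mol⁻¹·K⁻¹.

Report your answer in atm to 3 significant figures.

2.96 atm

n(NH4NO3) = 5.73 / 80.04 = 0.07159 mol
n(gas produced) = (3/1) × 0.07159 = 0.2148 mol
P = nRT/V = 0.2148 × 0.08206 × 837 / 4.99 = 2.957 atm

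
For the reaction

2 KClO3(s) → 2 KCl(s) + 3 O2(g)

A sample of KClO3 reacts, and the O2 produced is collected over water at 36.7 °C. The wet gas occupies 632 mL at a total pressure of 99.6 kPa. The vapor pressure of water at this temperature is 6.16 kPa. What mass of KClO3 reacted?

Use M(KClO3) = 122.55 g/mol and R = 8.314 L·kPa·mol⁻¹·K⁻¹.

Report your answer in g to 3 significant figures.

P(O2) = 99.6 − 6.16 = 93.44 kPa
n(O2) = PV/RT = (93.44 × 0.6320) / (8.314 × 309.85) = 0.02292 mol
n(KClO3) = (2/3) × 0.02292 = 0.01528 mol
m(KClO3) = 0.01528 × 122.55 = 1.873 g

1.87 g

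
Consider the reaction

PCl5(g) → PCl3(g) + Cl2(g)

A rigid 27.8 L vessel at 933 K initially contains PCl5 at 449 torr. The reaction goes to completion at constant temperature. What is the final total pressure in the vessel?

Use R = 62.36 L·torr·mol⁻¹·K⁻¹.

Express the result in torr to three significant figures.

Rigid vessel, constant T ⇒ P scales with total gas moles (1 → 2).
P_final = (2/1) × 449 = 898.0 torr

898 torr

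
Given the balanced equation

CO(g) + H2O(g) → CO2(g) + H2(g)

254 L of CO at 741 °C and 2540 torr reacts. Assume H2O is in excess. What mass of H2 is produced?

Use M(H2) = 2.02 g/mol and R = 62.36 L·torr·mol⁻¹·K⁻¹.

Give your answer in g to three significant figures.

n(CO) = PV/RT = (2540 × 254) / (62.36 × 1014.15) = 10.20 mol
n(H2) = (1/1) × 10.20 = 10.20 mol
m(H2) = 10.20 × 2.02 = 20.60 g

20.6 g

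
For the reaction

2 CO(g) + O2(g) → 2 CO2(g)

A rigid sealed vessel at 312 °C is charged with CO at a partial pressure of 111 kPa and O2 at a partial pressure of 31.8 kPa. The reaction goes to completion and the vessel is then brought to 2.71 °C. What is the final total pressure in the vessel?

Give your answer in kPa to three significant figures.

52.3 kPa

Because the vessel is rigid and T is held at 312 °C, work the stoichiometry in partial pressures (P_i = n_iRT/V).
P(O2) required for 111 kPa of CO = (1/2) × 111 = 55.50 kPa; available 31.8 kPa, so O2 is limiting.
P(CO) remaining = 111 − (2/1) × 31.8 = 47.40 kPa
P(gaseous products) = (2)/1 × 31.8 = 63.60 kPa
P_total at 312 °C = 47.40 + 63.60 = 111.0 kPa
Scaling to 2.71 °C: P = 111.0 × 275.86/585.15 = 52.33 kPa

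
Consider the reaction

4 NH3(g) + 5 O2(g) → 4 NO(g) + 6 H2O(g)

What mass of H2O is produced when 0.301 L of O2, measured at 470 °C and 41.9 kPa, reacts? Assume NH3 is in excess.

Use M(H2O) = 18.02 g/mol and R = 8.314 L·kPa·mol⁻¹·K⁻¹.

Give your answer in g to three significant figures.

0.0441 g

n(O2) = PV/RT = (41.9 × 0.301) / (8.314 × 743.15) = 0.002041 mol
n(H2O) = (6/5) × 0.002041 = 0.002449 mol
m(H2O) = 0.002449 × 18.02 = 0.04413 g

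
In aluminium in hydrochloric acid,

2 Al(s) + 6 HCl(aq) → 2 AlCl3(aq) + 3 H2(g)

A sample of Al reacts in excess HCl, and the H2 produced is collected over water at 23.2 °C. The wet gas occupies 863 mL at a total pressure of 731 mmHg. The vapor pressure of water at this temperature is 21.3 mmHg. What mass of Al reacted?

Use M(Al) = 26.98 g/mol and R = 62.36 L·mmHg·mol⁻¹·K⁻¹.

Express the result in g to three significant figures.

P(H2) = 731 − 21.3 = 709.7 mmHg
n(H2) = PV/RT = (709.7 × 0.8630) / (62.36 × 296.35) = 0.03314 mol
n(Al) = (2/3) × 0.03314 = 0.02209 mol
m(Al) = 0.02209 × 26.98 = 0.5960 g

0.596 g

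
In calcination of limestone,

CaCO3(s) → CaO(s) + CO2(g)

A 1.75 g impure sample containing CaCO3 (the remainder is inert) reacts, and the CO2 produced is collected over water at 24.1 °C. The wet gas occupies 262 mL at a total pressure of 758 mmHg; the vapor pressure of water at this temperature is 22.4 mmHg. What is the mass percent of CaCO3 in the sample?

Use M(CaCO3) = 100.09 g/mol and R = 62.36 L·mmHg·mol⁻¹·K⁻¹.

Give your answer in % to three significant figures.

P(CO2) = 758 − 22.4 = 735.6 mmHg
n(CO2) = PV/RT = (735.6 × 0.2620) / (62.36 × 297.25) = 0.01040 mol
n(CaCO3) = (1/1) × 0.01040 = 0.01040 mol
m(CaCO3) = 0.01040 × 100.09 = 1.041 g
%CaCO3 = 1.041 / 1.75 × 100 = 59.49%

59.5 %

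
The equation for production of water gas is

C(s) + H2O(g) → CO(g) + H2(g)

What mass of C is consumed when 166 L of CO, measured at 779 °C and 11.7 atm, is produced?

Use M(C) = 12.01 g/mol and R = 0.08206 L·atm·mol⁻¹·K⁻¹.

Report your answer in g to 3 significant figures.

270 g

n(CO) = PV/RT = (11.7 × 166) / (0.08206 × 1052.15) = 22.49 mol
n(C) = (1/1) × 22.49 = 22.49 mol
m(C) = 22.49 × 12.01 = 270.1 g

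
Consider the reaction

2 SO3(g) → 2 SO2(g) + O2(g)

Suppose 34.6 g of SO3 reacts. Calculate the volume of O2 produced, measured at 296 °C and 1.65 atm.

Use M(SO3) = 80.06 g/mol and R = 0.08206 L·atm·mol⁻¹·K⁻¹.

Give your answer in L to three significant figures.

6.12 L

n(SO3) = 34.60 / 80.06 = 0.4322 mol
n(O2) = (1/2) × 0.4322 = 0.2161 mol
V = nRT/P = 0.2161 × 0.08206 × 569.15 / 1.65 = 6.117 L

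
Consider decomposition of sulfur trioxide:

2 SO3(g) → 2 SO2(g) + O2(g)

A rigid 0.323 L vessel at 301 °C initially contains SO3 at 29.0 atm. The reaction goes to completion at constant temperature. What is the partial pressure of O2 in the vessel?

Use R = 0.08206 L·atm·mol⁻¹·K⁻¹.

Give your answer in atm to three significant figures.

14.5 atm

n(SO3)₀ = PV/RT = (29.0 × 0.323) / (0.08206 × 574.15) = 0.1988 mol
n(O2) = (1/2) × 0.1988 = 0.09940 mol
P(O2) = nRT/V = 0.09940 × 0.08206 × 574.15 / 0.323 = 14.50 atm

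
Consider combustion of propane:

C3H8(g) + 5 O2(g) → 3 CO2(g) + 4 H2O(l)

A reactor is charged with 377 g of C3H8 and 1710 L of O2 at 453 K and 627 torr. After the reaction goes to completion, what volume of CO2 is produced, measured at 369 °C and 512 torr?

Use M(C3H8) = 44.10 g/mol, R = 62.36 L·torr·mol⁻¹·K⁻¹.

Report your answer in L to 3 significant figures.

n(C3H8) = 377 / 44.10 = 8.549 mol
n(O2) = PV/RT = (627 × 1710) / (62.36 × 453) = 37.95 mol
For 8.549 mol C3H8, stoichiometry requires (5/1) × 8.549 = 42.74 mol O2; 37.95 mol is available, so O2 is limiting.
n(CO2) = (3/5) × 37.95 = 22.77 mol
V(CO2) = nRT/P = 22.77 × 62.36 × 642.15 / 512 = 1781 L

1780 L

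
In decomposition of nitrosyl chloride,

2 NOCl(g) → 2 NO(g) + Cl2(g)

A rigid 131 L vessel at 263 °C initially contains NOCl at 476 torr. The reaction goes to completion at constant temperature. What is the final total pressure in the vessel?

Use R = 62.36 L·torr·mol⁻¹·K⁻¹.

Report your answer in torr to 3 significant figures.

714 torr

Rigid vessel, constant T ⇒ P scales with total gas moles (2 → 3).
P_final = (3/2) × 476 = 714.0 torr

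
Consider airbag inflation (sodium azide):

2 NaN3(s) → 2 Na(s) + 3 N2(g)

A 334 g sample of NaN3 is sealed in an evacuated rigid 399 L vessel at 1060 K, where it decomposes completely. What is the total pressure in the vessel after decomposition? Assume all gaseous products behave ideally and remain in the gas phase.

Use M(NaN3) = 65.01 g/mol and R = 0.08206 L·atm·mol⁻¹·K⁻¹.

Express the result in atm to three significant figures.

1.68 atm

n(NaN3) = 334 / 65.01 = 5.138 mol
n(gas produced) = (3/2) × 5.138 = 7.707 mol
P = nRT/V = 7.707 × 0.08206 × 1060 / 399 = 1.680 atm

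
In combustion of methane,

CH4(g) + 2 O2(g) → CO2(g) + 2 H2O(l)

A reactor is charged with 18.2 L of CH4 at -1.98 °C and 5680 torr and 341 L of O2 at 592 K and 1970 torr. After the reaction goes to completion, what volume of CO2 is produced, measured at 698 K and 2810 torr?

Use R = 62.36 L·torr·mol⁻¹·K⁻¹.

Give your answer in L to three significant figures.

94.7 L

n(CH4) = PV/RT = (5680 × 18.2) / (62.36 × 271.17) = 6.113 mol
n(O2) = PV/RT = (1970 × 341) / (62.36 × 592) = 18.20 mol
For 6.113 mol CH4, stoichiometry requires (2/1) × 6.113 = 12.23 mol O2; 18.20 mol is available, so CH4 is limiting.
n(CO2) = (1/1) × 6.113 = 6.113 mol
V(CO2) = nRT/P = 6.113 × 62.36 × 698 / 2810 = 94.69 L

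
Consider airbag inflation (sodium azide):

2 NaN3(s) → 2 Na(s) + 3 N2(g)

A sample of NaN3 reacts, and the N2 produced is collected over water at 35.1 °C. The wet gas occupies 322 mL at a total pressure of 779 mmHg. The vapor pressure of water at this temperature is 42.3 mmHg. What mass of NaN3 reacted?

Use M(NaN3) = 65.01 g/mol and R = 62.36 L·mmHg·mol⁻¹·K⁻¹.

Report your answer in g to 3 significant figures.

P(N2) = 779 − 42.3 = 736.7 mmHg
n(N2) = PV/RT = (736.7 × 0.3220) / (62.36 × 308.25) = 0.01234 mol
n(NaN3) = (2/3) × 0.01234 = 0.008227 mol
m(NaN3) = 0.008227 × 65.01 = 0.5348 g

0.535 g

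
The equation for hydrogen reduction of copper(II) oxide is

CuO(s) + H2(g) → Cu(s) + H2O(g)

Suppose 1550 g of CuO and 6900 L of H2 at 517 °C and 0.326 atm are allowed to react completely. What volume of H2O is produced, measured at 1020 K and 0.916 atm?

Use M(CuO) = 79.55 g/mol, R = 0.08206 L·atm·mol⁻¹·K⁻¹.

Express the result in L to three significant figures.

n(CuO) = 1550 / 79.55 = 19.48 mol
n(H2) = PV/RT = (0.326 × 6900) / (0.08206 × 790.15) = 34.69 mol
For 19.48 mol CuO, stoichiometry requires (1/1) × 19.48 = 19.48 mol H2; 34.69 mol is available, so CuO is limiting.
n(H2O) = (1/1) × 19.48 = 19.48 mol
V(H2O) = nRT/P = 19.48 × 0.08206 × 1020 / 0.916 = 1780 L

1780 L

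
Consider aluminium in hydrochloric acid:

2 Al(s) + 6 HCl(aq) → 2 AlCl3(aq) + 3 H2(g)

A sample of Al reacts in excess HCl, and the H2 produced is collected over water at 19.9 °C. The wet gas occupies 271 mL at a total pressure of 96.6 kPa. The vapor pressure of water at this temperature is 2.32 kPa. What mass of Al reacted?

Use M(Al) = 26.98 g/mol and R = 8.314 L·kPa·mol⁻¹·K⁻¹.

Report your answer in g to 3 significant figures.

0.189 g

P(H2) = 96.6 − 2.32 = 94.28 kPa
n(H2) = PV/RT = (94.28 × 0.2710) / (8.314 × 293.05) = 0.01049 mol
n(Al) = (2/3) × 0.01049 = 0.006993 mol
m(Al) = 0.006993 × 26.98 = 0.1887 g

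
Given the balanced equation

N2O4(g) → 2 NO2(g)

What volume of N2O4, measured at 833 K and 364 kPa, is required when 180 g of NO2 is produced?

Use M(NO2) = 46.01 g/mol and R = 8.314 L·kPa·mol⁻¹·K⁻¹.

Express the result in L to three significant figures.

n(NO2) = 180.0 / 46.01 = 3.912 mol
n(N2O4) = (1/2) × 3.912 = 1.956 mol
V = nRT/P = 1.956 × 8.314 × 833 / 364 = 37.22 L

37.2 L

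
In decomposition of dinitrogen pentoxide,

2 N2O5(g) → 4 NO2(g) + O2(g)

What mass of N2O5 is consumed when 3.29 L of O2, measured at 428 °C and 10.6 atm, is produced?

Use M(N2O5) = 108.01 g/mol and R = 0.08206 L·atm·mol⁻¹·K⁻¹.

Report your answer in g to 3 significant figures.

n(O2) = PV/RT = (10.6 × 3.29) / (0.08206 × 701.15) = 0.6061 mol
n(N2O5) = (2/1) × 0.6061 = 1.212 mol
m(N2O5) = 1.212 × 108.01 = 130.9 g

131 g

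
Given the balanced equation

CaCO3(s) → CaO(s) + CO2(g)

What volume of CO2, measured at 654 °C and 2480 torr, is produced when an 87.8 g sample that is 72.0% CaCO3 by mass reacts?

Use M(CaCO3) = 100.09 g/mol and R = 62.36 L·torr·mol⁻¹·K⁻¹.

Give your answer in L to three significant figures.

mass of CaCO3 = 87.8 × 72.0/100 = 63.22 g
n(CaCO3) = 63.22 / 100.09 = 0.6316 mol
n(CO2) = (1/1) × 0.6316 = 0.6316 mol
V = nRT/P = 0.6316 × 62.36 × 927.15 / 2480 = 14.72 L

14.7 L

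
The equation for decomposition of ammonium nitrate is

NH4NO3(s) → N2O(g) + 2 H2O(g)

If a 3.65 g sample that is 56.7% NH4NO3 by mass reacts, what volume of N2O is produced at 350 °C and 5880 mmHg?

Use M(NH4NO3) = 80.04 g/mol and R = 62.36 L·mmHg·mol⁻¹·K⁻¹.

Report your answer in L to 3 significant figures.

0.171 L

mass of NH4NO3 = 3.65 × 56.7/100 = 2.070 g
n(NH4NO3) = 2.070 / 80.04 = 0.02586 mol
n(N2O) = (1/1) × 0.02586 = 0.02586 mol
V = nRT/P = 0.02586 × 62.36 × 623.15 / 5880 = 0.1709 L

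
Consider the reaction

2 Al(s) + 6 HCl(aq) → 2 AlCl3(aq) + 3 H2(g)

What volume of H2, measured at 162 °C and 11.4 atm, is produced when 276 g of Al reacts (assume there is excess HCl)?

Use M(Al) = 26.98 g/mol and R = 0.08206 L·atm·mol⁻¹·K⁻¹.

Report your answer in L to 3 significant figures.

n(Al) = 276.0 / 26.98 = 10.23 mol
n(H2) = (3/2) × 10.23 = 15.35 mol
V = nRT/P = 15.35 × 0.08206 × 435.15 / 11.4 = 48.08 L

48.1 L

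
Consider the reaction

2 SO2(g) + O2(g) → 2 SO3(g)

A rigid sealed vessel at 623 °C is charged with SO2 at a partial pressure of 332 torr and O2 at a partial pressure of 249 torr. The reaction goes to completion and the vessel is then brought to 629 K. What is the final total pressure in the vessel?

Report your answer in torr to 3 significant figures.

With V and T fixed, P_i ∝ n_i, so the mole ratios apply directly to partial pressures at 623 °C.
P(O2) required for 332 torr of SO2 = (1/2) × 332 = 166.0 torr; available 249 torr, so SO2 is limiting.
P(O2) remaining = 249 − (1/2) × 332 = 83.00 torr
P(gaseous products) = (2)/2 × 332 = 332.0 torr
P_total at 623 °C = 83.00 + 332.0 = 415.0 torr
Scaling to 629 K: P = 415.0 × 629/896.15 = 291.3 torr

291 torr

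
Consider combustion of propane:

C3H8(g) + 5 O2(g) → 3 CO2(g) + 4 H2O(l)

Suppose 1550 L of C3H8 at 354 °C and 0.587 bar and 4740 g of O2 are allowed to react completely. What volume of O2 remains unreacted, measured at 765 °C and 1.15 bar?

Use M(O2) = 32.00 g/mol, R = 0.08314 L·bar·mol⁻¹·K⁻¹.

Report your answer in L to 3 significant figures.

n(C3H8) = PV/RT = (0.587 × 1550) / (0.08314 × 627.15) = 17.45 mol
n(O2) = 4740 / 32.00 = 148.1 mol
For 17.45 mol C3H8, stoichiometry requires (5/1) × 17.45 = 87.25 mol O2; 148.1 mol is available, so C3H8 is limiting.
n(O2) consumed = (5/1) × 17.45 = 87.25 mol; remaining = 148.1 − 87.25 = 60.85 mol
V(O2) = nRT/P = 60.85 × 0.08314 × 1038.15 / 1.15 = 4567 L

4570 L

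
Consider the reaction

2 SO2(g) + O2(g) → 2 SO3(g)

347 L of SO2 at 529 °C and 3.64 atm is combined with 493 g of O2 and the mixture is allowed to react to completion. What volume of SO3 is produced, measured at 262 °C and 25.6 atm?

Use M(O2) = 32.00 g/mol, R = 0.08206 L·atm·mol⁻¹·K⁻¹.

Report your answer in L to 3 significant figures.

n(SO2) = PV/RT = (3.64 × 347) / (0.08206 × 802.15) = 19.19 mol
n(O2) = 493 / 32.00 = 15.41 mol
For 19.19 mol SO2, stoichiometry requires (1/2) × 19.19 = 9.595 mol O2; 15.41 mol is available, so SO2 is limiting.
n(SO3) = (2/2) × 19.19 = 19.19 mol
V(SO3) = nRT/P = 19.19 × 0.08206 × 535.15 / 25.6 = 32.92 L

32.9 L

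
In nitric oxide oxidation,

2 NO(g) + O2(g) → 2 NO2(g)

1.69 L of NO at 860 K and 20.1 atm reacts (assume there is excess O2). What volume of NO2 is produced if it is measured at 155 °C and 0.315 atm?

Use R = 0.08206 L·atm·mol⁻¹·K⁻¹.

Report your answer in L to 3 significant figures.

53.7 L

n(NO) = PV/RT = (20.1 × 1.69) / (0.08206 × 860) = 0.4813 mol
n(NO2) = (2/2) × 0.4813 = 0.4813 mol
V = nRT/P = 0.4813 × 0.08206 × 428.15 / 0.315 = 53.68 L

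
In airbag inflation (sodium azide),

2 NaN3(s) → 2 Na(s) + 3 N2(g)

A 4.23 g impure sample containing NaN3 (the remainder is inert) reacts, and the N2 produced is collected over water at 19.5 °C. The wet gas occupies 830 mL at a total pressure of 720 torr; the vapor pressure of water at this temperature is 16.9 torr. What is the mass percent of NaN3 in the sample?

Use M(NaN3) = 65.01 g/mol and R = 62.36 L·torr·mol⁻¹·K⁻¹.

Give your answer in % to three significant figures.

32.8 %

P(N2) = 720 − 16.9 = 703.1 torr
n(N2) = PV/RT = (703.1 × 0.8300) / (62.36 × 292.65) = 0.03198 mol
n(NaN3) = (2/3) × 0.03198 = 0.02132 mol
m(NaN3) = 0.02132 × 65.01 = 1.386 g
%NaN3 = 1.386 / 4.23 × 100 = 32.77%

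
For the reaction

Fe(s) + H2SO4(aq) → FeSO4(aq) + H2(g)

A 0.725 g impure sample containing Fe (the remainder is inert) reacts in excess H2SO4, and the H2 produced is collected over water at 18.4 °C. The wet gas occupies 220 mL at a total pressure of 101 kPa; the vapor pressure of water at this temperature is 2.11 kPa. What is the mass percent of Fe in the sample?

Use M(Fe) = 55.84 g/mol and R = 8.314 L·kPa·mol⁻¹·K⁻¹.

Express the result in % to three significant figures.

P(H2) = 101 − 2.11 = 98.89 kPa
n(H2) = PV/RT = (98.89 × 0.2200) / (8.314 × 291.55) = 0.008975 mol
n(Fe) = (1/1) × 0.008975 = 0.008975 mol
m(Fe) = 0.008975 × 55.84 = 0.5012 g
%Fe = 0.5012 / 0.725 × 100 = 69.13%

69.1 %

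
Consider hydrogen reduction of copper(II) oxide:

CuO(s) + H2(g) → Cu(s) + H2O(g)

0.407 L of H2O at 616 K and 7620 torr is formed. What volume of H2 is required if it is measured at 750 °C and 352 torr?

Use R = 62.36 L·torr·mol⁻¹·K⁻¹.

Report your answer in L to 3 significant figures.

14.6 L

n(H2O) = PV/RT = (7620 × 0.407) / (62.36 × 616) = 0.08074 mol
n(H2) = (1/1) × 0.08074 = 0.08074 mol
V = nRT/P = 0.08074 × 62.36 × 1023.15 / 352 = 14.63 L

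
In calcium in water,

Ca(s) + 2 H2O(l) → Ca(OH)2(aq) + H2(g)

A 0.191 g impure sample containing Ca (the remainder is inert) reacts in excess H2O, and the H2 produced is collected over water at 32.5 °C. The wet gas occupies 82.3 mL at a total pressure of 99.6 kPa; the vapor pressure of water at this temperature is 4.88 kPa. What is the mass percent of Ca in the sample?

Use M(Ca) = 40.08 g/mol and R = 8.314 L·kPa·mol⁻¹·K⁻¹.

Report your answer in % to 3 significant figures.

P(H2) = 99.6 − 4.88 = 94.72 kPa
n(H2) = PV/RT = (94.72 × 0.08230) / (8.314 × 305.65) = 0.003068 mol
n(Ca) = (1/1) × 0.003068 = 0.003068 mol
m(Ca) = 0.003068 × 40.08 = 0.1230 g
%Ca = 0.1230 / 0.191 × 100 = 64.40%

64.4 %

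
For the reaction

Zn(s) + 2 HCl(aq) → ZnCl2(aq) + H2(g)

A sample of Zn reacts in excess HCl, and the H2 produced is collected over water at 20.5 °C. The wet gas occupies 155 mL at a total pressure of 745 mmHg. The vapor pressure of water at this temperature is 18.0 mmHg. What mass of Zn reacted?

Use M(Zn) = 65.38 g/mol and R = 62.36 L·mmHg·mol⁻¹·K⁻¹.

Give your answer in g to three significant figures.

P(H2) = 745 − 18.0 = 727.0 mmHg
n(H2) = PV/RT = (727.0 × 0.1550) / (62.36 × 293.65) = 0.006154 mol
n(Zn) = (1/1) × 0.006154 = 0.006154 mol
m(Zn) = 0.006154 × 65.38 = 0.4023 g

0.402 g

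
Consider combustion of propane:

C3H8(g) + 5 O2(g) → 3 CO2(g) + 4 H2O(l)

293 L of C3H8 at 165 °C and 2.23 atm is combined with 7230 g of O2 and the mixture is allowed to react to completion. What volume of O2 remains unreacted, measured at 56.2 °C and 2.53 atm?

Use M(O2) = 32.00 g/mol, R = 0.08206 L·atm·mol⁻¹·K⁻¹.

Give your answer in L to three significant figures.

n(C3H8) = PV/RT = (2.23 × 293) / (0.08206 × 438.15) = 18.17 mol
n(O2) = 7230 / 32.00 = 225.9 mol
For 18.17 mol C3H8, stoichiometry requires (5/1) × 18.17 = 90.85 mol O2; 225.9 mol is available, so C3H8 is limiting.
n(O2) consumed = (5/1) × 18.17 = 90.85 mol; remaining = 225.9 − 90.85 = 135.1 mol
V(O2) = nRT/P = 135.1 × 0.08206 × 329.35 / 2.53 = 1443 L

1440 L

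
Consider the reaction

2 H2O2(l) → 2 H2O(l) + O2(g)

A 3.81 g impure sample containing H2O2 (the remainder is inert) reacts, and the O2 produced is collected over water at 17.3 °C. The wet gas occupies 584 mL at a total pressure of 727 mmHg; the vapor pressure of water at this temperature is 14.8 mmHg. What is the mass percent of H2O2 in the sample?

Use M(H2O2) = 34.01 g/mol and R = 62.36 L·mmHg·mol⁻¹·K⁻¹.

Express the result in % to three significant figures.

P(O2) = 727 − 14.8 = 712.2 mmHg
n(O2) = PV/RT = (712.2 × 0.5840) / (62.36 × 290.45) = 0.02296 mol
n(H2O2) = (2/1) × 0.02296 = 0.04592 mol
m(H2O2) = 0.04592 × 34.01 = 1.562 g
%H2O2 = 1.562 / 3.81 × 100 = 41.00%

41.0 %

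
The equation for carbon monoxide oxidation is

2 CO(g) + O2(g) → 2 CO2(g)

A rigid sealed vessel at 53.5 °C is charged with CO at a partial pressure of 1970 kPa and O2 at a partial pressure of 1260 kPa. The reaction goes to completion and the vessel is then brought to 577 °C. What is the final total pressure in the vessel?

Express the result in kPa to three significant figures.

With V and T fixed, P_i ∝ n_i, so the mole ratios apply directly to partial pressures at 53.5 °C.
P(O2) required for 1970 kPa of CO = (1/2) × 1970 = 985.0 kPa; available 1260 kPa, so CO is limiting.
P(O2) remaining = 1260 − (1/2) × 1970 = 275.0 kPa
P(gaseous products) = (2)/2 × 1970 = 1970 kPa
P_total at 53.5 °C = 275.0 + 1970 = 2245 kPa
Scaling to 577 °C: P = 2245 × 850.15/326.65 = 5843 kPa

5840 kPa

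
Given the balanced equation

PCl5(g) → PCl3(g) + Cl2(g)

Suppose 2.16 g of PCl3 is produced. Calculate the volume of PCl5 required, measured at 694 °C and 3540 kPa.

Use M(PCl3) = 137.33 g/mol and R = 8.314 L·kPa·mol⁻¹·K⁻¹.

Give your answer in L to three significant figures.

0.0357 L

n(PCl3) = 2.160 / 137.33 = 0.01573 mol
n(PCl5) = (1/1) × 0.01573 = 0.01573 mol
V = nRT/P = 0.01573 × 8.314 × 967.15 / 3540 = 0.03573 L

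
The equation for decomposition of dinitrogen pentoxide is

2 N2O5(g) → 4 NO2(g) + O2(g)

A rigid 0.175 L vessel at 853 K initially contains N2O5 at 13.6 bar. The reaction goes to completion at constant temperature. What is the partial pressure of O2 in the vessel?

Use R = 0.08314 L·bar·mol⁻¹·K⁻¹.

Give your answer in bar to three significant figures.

6.80 bar

n(N2O5)₀ = PV/RT = (13.6 × 0.175) / (0.08314 × 853) = 0.03356 mol
n(O2) = (1/2) × 0.03356 = 0.01678 mol
P(O2) = nRT/V = 0.01678 × 0.08314 × 853 / 0.175 = 6.800 bar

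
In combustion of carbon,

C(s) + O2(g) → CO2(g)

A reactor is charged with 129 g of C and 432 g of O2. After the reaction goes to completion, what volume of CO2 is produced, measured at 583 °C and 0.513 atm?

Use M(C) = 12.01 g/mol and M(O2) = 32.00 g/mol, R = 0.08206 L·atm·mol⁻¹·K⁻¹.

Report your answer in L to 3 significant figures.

n(C) = 129 / 12.01 = 10.74 mol
n(O2) = 432 / 32.00 = 13.50 mol
For 10.74 mol C, stoichiometry requires (1/1) × 10.74 = 10.74 mol O2; 13.50 mol is available, so C is limiting.
n(CO2) = (1/1) × 10.74 = 10.74 mol
V(CO2) = nRT/P = 10.74 × 0.08206 × 856.15 / 0.513 = 1471 L

1470 L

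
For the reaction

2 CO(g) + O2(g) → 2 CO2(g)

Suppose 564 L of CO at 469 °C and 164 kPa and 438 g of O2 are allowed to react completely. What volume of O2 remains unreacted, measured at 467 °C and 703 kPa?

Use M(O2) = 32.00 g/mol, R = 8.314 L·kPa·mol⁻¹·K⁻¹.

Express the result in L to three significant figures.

54.2 L

n(CO) = PV/RT = (164 × 564) / (8.314 × 742.15) = 14.99 mol
n(O2) = 438 / 32.00 = 13.69 mol
For 14.99 mol CO, stoichiometry requires (1/2) × 14.99 = 7.495 mol O2; 13.69 mol is available, so CO is limiting.
n(O2) consumed = (1/2) × 14.99 = 7.495 mol; remaining = 13.69 − 7.495 = 6.195 mol
V(O2) = nRT/P = 6.195 × 8.314 × 740.15 / 703 = 54.23 L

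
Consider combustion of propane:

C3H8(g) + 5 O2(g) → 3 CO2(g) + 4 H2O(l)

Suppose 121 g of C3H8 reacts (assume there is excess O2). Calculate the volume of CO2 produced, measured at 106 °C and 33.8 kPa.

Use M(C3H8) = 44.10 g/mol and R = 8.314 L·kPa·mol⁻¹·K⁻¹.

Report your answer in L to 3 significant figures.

n(C3H8) = 121.0 / 44.10 = 2.744 mol
n(CO2) = (3/1) × 2.744 = 8.232 mol
V = nRT/P = 8.232 × 8.314 × 379.15 / 33.8 = 767.7 L

768 L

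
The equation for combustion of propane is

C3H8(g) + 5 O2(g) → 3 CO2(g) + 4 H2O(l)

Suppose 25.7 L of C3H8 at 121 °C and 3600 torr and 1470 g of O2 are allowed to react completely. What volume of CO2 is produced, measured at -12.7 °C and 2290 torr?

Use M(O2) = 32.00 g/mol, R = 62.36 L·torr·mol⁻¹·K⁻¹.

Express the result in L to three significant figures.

80.1 L

n(C3H8) = PV/RT = (3600 × 25.7) / (62.36 × 394.15) = 3.764 mol
n(O2) = 1470 / 32.00 = 45.94 mol
For 3.764 mol C3H8, stoichiometry requires (5/1) × 3.764 = 18.82 mol O2; 45.94 mol is available, so C3H8 is limiting.
n(CO2) = (3/1) × 3.764 = 11.29 mol
V(CO2) = nRT/P = 11.29 × 62.36 × 260.45 / 2290 = 80.07 L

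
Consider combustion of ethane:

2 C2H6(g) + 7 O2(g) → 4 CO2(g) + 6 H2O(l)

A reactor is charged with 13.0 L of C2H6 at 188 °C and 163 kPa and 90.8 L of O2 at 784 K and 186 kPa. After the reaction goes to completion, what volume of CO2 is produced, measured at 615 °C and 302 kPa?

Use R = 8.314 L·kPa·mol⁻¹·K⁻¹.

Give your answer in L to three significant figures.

n(C2H6) = PV/RT = (163 × 13.0) / (8.314 × 461.15) = 0.5527 mol
n(O2) = PV/RT = (186 × 90.8) / (8.314 × 784) = 2.591 mol
For 0.5527 mol C2H6, stoichiometry requires (7/2) × 0.5527 = 1.934 mol O2; 2.591 mol is available, so C2H6 is limiting.
n(CO2) = (4/2) × 0.5527 = 1.105 mol
V(CO2) = nRT/P = 1.105 × 8.314 × 888.15 / 302 = 27.02 L

27.0 L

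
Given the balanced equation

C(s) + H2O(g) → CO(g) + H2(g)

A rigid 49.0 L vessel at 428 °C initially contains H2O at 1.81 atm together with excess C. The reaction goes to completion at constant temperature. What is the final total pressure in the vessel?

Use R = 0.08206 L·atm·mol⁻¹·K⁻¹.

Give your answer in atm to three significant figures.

At constant T and V, P ∝ n(gas): 1 mol gas → 2 mol gas.
P_final = (2/1) × 1.81 = 3.620 atm

3.62 atm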